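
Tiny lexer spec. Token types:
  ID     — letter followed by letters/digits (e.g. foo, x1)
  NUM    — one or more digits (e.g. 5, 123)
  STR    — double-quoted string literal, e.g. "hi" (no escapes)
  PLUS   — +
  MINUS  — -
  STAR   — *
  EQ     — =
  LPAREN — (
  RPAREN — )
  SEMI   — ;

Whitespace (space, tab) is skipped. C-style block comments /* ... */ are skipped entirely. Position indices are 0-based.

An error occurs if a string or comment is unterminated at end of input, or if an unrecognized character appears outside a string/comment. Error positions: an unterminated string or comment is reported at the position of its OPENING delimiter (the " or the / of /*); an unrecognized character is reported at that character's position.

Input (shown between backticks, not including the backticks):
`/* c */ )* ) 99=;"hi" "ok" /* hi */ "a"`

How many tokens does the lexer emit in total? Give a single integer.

pos=0: enter COMMENT mode (saw '/*')
exit COMMENT mode (now at pos=7)
pos=8: emit RPAREN ')'
pos=9: emit STAR '*'
pos=11: emit RPAREN ')'
pos=13: emit NUM '99' (now at pos=15)
pos=15: emit EQ '='
pos=16: emit SEMI ';'
pos=17: enter STRING mode
pos=17: emit STR "hi" (now at pos=21)
pos=22: enter STRING mode
pos=22: emit STR "ok" (now at pos=26)
pos=27: enter COMMENT mode (saw '/*')
exit COMMENT mode (now at pos=35)
pos=36: enter STRING mode
pos=36: emit STR "a" (now at pos=39)
DONE. 9 tokens: [RPAREN, STAR, RPAREN, NUM, EQ, SEMI, STR, STR, STR]

Answer: 9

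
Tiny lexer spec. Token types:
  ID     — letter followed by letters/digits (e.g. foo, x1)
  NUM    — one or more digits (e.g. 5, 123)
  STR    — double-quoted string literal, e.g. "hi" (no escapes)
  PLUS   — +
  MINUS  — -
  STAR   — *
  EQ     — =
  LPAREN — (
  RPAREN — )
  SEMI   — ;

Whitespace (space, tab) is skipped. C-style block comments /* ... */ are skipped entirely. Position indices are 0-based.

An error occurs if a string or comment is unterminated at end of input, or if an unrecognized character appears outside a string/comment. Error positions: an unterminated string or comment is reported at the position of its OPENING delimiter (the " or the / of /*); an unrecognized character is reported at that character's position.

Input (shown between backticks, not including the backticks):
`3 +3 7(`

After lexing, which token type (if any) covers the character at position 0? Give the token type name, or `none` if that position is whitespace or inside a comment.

Answer: NUM

Derivation:
pos=0: emit NUM '3' (now at pos=1)
pos=2: emit PLUS '+'
pos=3: emit NUM '3' (now at pos=4)
pos=5: emit NUM '7' (now at pos=6)
pos=6: emit LPAREN '('
DONE. 5 tokens: [NUM, PLUS, NUM, NUM, LPAREN]
Position 0: char is '3' -> NUM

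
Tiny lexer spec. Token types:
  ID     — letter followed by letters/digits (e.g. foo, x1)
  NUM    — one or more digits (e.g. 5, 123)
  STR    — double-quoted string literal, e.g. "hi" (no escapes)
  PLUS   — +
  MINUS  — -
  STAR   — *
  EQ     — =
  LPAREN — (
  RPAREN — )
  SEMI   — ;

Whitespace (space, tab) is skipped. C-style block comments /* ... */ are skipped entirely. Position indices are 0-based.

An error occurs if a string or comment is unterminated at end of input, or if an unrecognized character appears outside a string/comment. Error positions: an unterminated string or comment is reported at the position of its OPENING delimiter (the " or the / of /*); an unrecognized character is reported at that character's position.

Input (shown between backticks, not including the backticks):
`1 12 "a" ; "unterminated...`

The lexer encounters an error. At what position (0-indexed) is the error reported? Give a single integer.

pos=0: emit NUM '1' (now at pos=1)
pos=2: emit NUM '12' (now at pos=4)
pos=5: enter STRING mode
pos=5: emit STR "a" (now at pos=8)
pos=9: emit SEMI ';'
pos=11: enter STRING mode
pos=11: ERROR — unterminated string

Answer: 11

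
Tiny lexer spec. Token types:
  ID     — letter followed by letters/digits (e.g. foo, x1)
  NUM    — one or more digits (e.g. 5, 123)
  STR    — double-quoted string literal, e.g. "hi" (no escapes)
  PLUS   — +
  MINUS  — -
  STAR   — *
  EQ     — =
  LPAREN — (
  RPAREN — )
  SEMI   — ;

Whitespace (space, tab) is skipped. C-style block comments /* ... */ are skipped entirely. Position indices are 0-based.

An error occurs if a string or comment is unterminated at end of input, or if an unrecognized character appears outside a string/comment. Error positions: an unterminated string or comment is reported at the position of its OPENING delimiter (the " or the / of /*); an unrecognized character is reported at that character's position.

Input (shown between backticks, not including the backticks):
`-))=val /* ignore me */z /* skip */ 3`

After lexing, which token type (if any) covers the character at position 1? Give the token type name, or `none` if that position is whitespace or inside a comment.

pos=0: emit MINUS '-'
pos=1: emit RPAREN ')'
pos=2: emit RPAREN ')'
pos=3: emit EQ '='
pos=4: emit ID 'val' (now at pos=7)
pos=8: enter COMMENT mode (saw '/*')
exit COMMENT mode (now at pos=23)
pos=23: emit ID 'z' (now at pos=24)
pos=25: enter COMMENT mode (saw '/*')
exit COMMENT mode (now at pos=35)
pos=36: emit NUM '3' (now at pos=37)
DONE. 7 tokens: [MINUS, RPAREN, RPAREN, EQ, ID, ID, NUM]
Position 1: char is ')' -> RPAREN

Answer: RPAREN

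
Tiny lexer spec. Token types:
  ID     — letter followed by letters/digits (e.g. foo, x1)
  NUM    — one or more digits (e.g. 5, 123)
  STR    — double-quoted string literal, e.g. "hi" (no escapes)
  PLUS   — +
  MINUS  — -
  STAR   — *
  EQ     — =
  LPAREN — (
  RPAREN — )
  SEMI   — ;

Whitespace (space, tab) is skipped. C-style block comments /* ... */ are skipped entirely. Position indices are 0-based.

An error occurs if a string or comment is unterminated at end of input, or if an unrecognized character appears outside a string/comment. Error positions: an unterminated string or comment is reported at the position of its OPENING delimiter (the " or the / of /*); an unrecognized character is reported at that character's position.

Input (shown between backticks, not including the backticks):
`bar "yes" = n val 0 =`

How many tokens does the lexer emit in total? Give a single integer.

Answer: 7

Derivation:
pos=0: emit ID 'bar' (now at pos=3)
pos=4: enter STRING mode
pos=4: emit STR "yes" (now at pos=9)
pos=10: emit EQ '='
pos=12: emit ID 'n' (now at pos=13)
pos=14: emit ID 'val' (now at pos=17)
pos=18: emit NUM '0' (now at pos=19)
pos=20: emit EQ '='
DONE. 7 tokens: [ID, STR, EQ, ID, ID, NUM, EQ]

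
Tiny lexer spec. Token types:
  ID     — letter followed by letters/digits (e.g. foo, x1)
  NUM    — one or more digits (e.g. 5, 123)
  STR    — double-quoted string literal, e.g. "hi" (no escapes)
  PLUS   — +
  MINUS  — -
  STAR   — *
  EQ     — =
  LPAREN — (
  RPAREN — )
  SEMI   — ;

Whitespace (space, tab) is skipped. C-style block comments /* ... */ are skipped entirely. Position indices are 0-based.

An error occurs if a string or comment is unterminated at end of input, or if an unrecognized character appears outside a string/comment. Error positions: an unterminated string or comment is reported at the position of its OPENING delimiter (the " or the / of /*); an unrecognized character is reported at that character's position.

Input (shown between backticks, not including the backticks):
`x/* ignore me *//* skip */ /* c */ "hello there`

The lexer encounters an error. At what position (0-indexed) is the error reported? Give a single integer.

Answer: 35

Derivation:
pos=0: emit ID 'x' (now at pos=1)
pos=1: enter COMMENT mode (saw '/*')
exit COMMENT mode (now at pos=16)
pos=16: enter COMMENT mode (saw '/*')
exit COMMENT mode (now at pos=26)
pos=27: enter COMMENT mode (saw '/*')
exit COMMENT mode (now at pos=34)
pos=35: enter STRING mode
pos=35: ERROR — unterminated string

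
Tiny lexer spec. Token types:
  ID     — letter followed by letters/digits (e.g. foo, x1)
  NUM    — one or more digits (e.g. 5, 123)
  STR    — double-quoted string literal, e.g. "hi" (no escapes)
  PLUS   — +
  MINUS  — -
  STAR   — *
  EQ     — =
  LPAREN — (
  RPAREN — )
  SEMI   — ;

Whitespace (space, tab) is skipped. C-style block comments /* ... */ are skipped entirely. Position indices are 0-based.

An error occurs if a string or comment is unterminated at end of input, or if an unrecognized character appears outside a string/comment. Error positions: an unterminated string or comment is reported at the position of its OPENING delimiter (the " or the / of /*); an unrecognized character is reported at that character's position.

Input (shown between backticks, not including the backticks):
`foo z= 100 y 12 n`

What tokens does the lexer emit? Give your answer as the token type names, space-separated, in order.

Answer: ID ID EQ NUM ID NUM ID

Derivation:
pos=0: emit ID 'foo' (now at pos=3)
pos=4: emit ID 'z' (now at pos=5)
pos=5: emit EQ '='
pos=7: emit NUM '100' (now at pos=10)
pos=11: emit ID 'y' (now at pos=12)
pos=13: emit NUM '12' (now at pos=15)
pos=16: emit ID 'n' (now at pos=17)
DONE. 7 tokens: [ID, ID, EQ, NUM, ID, NUM, ID]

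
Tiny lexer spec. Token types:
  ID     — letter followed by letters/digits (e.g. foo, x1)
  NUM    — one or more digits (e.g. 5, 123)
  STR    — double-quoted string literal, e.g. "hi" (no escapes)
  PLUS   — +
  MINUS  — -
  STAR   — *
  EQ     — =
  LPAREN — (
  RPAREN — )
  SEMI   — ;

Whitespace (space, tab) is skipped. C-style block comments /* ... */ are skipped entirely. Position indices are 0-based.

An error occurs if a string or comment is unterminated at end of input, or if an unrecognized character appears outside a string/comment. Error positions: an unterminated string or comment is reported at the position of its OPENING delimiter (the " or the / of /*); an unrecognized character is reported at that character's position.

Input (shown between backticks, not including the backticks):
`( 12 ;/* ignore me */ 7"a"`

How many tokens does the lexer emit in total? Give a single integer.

Answer: 5

Derivation:
pos=0: emit LPAREN '('
pos=2: emit NUM '12' (now at pos=4)
pos=5: emit SEMI ';'
pos=6: enter COMMENT mode (saw '/*')
exit COMMENT mode (now at pos=21)
pos=22: emit NUM '7' (now at pos=23)
pos=23: enter STRING mode
pos=23: emit STR "a" (now at pos=26)
DONE. 5 tokens: [LPAREN, NUM, SEMI, NUM, STR]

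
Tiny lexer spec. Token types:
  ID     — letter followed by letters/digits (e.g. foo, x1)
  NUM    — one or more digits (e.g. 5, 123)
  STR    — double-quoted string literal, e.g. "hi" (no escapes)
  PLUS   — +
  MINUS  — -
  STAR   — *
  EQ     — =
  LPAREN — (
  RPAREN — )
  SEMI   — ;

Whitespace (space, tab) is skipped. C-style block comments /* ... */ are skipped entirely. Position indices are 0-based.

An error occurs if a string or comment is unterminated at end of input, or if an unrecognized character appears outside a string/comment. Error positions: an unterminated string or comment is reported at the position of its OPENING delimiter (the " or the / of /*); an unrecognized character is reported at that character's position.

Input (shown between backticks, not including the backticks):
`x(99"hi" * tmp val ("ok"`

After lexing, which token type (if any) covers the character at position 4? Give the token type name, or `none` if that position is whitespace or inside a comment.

Answer: STR

Derivation:
pos=0: emit ID 'x' (now at pos=1)
pos=1: emit LPAREN '('
pos=2: emit NUM '99' (now at pos=4)
pos=4: enter STRING mode
pos=4: emit STR "hi" (now at pos=8)
pos=9: emit STAR '*'
pos=11: emit ID 'tmp' (now at pos=14)
pos=15: emit ID 'val' (now at pos=18)
pos=19: emit LPAREN '('
pos=20: enter STRING mode
pos=20: emit STR "ok" (now at pos=24)
DONE. 9 tokens: [ID, LPAREN, NUM, STR, STAR, ID, ID, LPAREN, STR]
Position 4: char is '"' -> STR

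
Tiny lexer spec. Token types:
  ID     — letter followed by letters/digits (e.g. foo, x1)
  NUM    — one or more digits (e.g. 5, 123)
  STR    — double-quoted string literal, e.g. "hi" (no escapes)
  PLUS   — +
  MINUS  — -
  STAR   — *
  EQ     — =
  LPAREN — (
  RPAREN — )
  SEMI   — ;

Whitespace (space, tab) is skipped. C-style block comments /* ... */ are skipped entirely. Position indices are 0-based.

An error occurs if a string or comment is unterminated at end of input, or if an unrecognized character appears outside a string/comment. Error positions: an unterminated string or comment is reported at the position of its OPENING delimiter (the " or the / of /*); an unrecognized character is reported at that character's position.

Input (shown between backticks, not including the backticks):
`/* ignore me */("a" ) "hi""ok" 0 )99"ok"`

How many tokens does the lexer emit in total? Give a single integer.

Answer: 9

Derivation:
pos=0: enter COMMENT mode (saw '/*')
exit COMMENT mode (now at pos=15)
pos=15: emit LPAREN '('
pos=16: enter STRING mode
pos=16: emit STR "a" (now at pos=19)
pos=20: emit RPAREN ')'
pos=22: enter STRING mode
pos=22: emit STR "hi" (now at pos=26)
pos=26: enter STRING mode
pos=26: emit STR "ok" (now at pos=30)
pos=31: emit NUM '0' (now at pos=32)
pos=33: emit RPAREN ')'
pos=34: emit NUM '99' (now at pos=36)
pos=36: enter STRING mode
pos=36: emit STR "ok" (now at pos=40)
DONE. 9 tokens: [LPAREN, STR, RPAREN, STR, STR, NUM, RPAREN, NUM, STR]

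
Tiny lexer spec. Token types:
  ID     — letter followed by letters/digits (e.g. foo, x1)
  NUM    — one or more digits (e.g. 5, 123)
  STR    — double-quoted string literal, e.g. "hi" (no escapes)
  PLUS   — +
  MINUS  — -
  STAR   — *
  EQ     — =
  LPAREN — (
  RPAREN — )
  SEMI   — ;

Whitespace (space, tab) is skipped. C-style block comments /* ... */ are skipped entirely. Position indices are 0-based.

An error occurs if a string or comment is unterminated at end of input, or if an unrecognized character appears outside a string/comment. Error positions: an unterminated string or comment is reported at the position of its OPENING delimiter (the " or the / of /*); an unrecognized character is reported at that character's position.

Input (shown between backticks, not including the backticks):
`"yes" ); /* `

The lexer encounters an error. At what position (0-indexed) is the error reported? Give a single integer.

Answer: 9

Derivation:
pos=0: enter STRING mode
pos=0: emit STR "yes" (now at pos=5)
pos=6: emit RPAREN ')'
pos=7: emit SEMI ';'
pos=9: enter COMMENT mode (saw '/*')
pos=9: ERROR — unterminated comment (reached EOF)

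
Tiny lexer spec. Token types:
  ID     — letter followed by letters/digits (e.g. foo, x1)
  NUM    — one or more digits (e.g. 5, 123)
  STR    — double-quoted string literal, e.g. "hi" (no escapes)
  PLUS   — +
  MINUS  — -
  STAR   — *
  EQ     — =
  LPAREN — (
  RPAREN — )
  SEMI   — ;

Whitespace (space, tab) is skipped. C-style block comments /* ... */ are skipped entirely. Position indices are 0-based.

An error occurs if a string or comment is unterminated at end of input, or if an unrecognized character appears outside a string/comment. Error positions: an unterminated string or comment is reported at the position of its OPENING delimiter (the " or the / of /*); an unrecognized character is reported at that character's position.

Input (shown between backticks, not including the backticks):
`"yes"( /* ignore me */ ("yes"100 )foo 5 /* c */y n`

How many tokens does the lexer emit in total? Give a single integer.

Answer: 10

Derivation:
pos=0: enter STRING mode
pos=0: emit STR "yes" (now at pos=5)
pos=5: emit LPAREN '('
pos=7: enter COMMENT mode (saw '/*')
exit COMMENT mode (now at pos=22)
pos=23: emit LPAREN '('
pos=24: enter STRING mode
pos=24: emit STR "yes" (now at pos=29)
pos=29: emit NUM '100' (now at pos=32)
pos=33: emit RPAREN ')'
pos=34: emit ID 'foo' (now at pos=37)
pos=38: emit NUM '5' (now at pos=39)
pos=40: enter COMMENT mode (saw '/*')
exit COMMENT mode (now at pos=47)
pos=47: emit ID 'y' (now at pos=48)
pos=49: emit ID 'n' (now at pos=50)
DONE. 10 tokens: [STR, LPAREN, LPAREN, STR, NUM, RPAREN, ID, NUM, ID, ID]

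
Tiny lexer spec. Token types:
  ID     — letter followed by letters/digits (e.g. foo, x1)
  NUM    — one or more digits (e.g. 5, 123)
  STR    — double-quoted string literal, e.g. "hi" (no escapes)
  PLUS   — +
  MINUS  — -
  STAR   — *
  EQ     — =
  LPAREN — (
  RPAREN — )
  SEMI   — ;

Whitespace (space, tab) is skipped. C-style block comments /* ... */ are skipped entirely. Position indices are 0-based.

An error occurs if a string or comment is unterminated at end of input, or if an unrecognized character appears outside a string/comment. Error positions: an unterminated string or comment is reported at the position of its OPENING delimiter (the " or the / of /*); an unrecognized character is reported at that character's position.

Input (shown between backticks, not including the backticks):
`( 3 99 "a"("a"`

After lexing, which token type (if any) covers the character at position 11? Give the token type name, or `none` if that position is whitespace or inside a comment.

pos=0: emit LPAREN '('
pos=2: emit NUM '3' (now at pos=3)
pos=4: emit NUM '99' (now at pos=6)
pos=7: enter STRING mode
pos=7: emit STR "a" (now at pos=10)
pos=10: emit LPAREN '('
pos=11: enter STRING mode
pos=11: emit STR "a" (now at pos=14)
DONE. 6 tokens: [LPAREN, NUM, NUM, STR, LPAREN, STR]
Position 11: char is '"' -> STR

Answer: STR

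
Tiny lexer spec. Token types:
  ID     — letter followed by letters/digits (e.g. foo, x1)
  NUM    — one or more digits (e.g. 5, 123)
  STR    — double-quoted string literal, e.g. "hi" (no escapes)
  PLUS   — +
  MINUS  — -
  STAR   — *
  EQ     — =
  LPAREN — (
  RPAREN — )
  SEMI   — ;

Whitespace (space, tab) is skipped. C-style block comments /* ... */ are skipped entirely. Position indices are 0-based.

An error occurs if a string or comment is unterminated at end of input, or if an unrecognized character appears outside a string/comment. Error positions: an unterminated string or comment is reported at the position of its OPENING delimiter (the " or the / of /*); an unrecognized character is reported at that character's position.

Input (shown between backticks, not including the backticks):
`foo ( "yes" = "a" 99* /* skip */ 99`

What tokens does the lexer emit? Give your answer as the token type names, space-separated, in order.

pos=0: emit ID 'foo' (now at pos=3)
pos=4: emit LPAREN '('
pos=6: enter STRING mode
pos=6: emit STR "yes" (now at pos=11)
pos=12: emit EQ '='
pos=14: enter STRING mode
pos=14: emit STR "a" (now at pos=17)
pos=18: emit NUM '99' (now at pos=20)
pos=20: emit STAR '*'
pos=22: enter COMMENT mode (saw '/*')
exit COMMENT mode (now at pos=32)
pos=33: emit NUM '99' (now at pos=35)
DONE. 8 tokens: [ID, LPAREN, STR, EQ, STR, NUM, STAR, NUM]

Answer: ID LPAREN STR EQ STR NUM STAR NUM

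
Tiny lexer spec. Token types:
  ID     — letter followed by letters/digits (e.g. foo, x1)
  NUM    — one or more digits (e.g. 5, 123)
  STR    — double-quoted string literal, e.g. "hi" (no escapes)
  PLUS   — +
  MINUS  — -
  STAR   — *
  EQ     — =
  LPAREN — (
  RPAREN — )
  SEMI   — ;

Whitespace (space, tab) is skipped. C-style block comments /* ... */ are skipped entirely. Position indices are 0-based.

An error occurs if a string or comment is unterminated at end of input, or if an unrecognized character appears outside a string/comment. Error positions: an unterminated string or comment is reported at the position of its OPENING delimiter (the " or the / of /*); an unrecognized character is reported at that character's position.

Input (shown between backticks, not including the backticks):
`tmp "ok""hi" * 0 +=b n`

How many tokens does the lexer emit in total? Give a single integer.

Answer: 9

Derivation:
pos=0: emit ID 'tmp' (now at pos=3)
pos=4: enter STRING mode
pos=4: emit STR "ok" (now at pos=8)
pos=8: enter STRING mode
pos=8: emit STR "hi" (now at pos=12)
pos=13: emit STAR '*'
pos=15: emit NUM '0' (now at pos=16)
pos=17: emit PLUS '+'
pos=18: emit EQ '='
pos=19: emit ID 'b' (now at pos=20)
pos=21: emit ID 'n' (now at pos=22)
DONE. 9 tokens: [ID, STR, STR, STAR, NUM, PLUS, EQ, ID, ID]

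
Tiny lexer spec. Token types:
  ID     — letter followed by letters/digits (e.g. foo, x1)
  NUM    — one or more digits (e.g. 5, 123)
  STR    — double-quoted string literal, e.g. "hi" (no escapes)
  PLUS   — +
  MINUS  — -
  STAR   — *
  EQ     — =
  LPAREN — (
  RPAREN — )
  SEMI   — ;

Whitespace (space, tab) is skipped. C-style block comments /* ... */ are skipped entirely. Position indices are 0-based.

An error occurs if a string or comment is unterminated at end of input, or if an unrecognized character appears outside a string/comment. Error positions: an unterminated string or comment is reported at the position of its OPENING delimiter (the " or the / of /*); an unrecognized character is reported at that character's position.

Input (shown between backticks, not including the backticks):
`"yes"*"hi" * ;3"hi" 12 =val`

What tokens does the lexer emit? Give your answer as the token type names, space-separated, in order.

Answer: STR STAR STR STAR SEMI NUM STR NUM EQ ID

Derivation:
pos=0: enter STRING mode
pos=0: emit STR "yes" (now at pos=5)
pos=5: emit STAR '*'
pos=6: enter STRING mode
pos=6: emit STR "hi" (now at pos=10)
pos=11: emit STAR '*'
pos=13: emit SEMI ';'
pos=14: emit NUM '3' (now at pos=15)
pos=15: enter STRING mode
pos=15: emit STR "hi" (now at pos=19)
pos=20: emit NUM '12' (now at pos=22)
pos=23: emit EQ '='
pos=24: emit ID 'val' (now at pos=27)
DONE. 10 tokens: [STR, STAR, STR, STAR, SEMI, NUM, STR, NUM, EQ, ID]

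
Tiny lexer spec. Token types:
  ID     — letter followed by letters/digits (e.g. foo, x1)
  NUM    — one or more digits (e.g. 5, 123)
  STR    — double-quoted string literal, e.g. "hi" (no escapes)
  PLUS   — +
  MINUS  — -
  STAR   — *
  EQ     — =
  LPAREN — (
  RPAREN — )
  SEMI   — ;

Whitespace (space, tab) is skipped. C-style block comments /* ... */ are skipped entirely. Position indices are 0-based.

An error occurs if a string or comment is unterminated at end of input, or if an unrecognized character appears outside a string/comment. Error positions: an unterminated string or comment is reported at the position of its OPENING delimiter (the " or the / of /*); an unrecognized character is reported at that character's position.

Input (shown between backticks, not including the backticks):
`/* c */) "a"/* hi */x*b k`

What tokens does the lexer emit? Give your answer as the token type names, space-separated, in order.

Answer: RPAREN STR ID STAR ID ID

Derivation:
pos=0: enter COMMENT mode (saw '/*')
exit COMMENT mode (now at pos=7)
pos=7: emit RPAREN ')'
pos=9: enter STRING mode
pos=9: emit STR "a" (now at pos=12)
pos=12: enter COMMENT mode (saw '/*')
exit COMMENT mode (now at pos=20)
pos=20: emit ID 'x' (now at pos=21)
pos=21: emit STAR '*'
pos=22: emit ID 'b' (now at pos=23)
pos=24: emit ID 'k' (now at pos=25)
DONE. 6 tokens: [RPAREN, STR, ID, STAR, ID, ID]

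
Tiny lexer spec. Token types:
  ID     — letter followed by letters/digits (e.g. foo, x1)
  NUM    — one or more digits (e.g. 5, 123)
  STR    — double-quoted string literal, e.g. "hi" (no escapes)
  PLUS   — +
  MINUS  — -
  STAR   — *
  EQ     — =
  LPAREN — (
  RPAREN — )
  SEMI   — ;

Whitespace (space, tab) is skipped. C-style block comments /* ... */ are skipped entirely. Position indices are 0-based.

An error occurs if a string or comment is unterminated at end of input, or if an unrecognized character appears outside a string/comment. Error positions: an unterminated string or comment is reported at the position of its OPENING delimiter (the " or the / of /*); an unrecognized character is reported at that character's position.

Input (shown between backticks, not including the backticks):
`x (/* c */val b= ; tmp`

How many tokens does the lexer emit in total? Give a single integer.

Answer: 7

Derivation:
pos=0: emit ID 'x' (now at pos=1)
pos=2: emit LPAREN '('
pos=3: enter COMMENT mode (saw '/*')
exit COMMENT mode (now at pos=10)
pos=10: emit ID 'val' (now at pos=13)
pos=14: emit ID 'b' (now at pos=15)
pos=15: emit EQ '='
pos=17: emit SEMI ';'
pos=19: emit ID 'tmp' (now at pos=22)
DONE. 7 tokens: [ID, LPAREN, ID, ID, EQ, SEMI, ID]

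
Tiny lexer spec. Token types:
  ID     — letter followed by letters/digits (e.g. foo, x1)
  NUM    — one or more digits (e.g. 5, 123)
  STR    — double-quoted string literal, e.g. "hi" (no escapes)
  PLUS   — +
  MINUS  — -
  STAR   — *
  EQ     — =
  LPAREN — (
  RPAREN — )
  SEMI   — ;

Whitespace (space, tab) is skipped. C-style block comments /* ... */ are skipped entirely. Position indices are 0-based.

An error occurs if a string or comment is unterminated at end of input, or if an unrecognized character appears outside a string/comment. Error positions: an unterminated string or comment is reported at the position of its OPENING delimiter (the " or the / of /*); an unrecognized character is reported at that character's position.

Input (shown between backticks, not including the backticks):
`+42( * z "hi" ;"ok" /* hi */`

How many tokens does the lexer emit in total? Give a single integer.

Answer: 8

Derivation:
pos=0: emit PLUS '+'
pos=1: emit NUM '42' (now at pos=3)
pos=3: emit LPAREN '('
pos=5: emit STAR '*'
pos=7: emit ID 'z' (now at pos=8)
pos=9: enter STRING mode
pos=9: emit STR "hi" (now at pos=13)
pos=14: emit SEMI ';'
pos=15: enter STRING mode
pos=15: emit STR "ok" (now at pos=19)
pos=20: enter COMMENT mode (saw '/*')
exit COMMENT mode (now at pos=28)
DONE. 8 tokens: [PLUS, NUM, LPAREN, STAR, ID, STR, SEMI, STR]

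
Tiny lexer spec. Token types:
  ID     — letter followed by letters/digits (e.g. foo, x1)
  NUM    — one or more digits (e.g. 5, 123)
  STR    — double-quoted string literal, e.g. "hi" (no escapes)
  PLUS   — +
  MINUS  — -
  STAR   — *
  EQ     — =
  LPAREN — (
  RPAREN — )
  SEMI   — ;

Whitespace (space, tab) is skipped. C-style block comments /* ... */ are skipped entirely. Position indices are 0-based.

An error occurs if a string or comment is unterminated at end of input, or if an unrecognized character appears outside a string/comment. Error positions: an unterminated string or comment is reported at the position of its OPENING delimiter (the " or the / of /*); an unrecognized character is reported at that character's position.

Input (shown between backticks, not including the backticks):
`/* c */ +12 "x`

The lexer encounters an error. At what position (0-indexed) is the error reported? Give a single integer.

pos=0: enter COMMENT mode (saw '/*')
exit COMMENT mode (now at pos=7)
pos=8: emit PLUS '+'
pos=9: emit NUM '12' (now at pos=11)
pos=12: enter STRING mode
pos=12: ERROR — unterminated string

Answer: 12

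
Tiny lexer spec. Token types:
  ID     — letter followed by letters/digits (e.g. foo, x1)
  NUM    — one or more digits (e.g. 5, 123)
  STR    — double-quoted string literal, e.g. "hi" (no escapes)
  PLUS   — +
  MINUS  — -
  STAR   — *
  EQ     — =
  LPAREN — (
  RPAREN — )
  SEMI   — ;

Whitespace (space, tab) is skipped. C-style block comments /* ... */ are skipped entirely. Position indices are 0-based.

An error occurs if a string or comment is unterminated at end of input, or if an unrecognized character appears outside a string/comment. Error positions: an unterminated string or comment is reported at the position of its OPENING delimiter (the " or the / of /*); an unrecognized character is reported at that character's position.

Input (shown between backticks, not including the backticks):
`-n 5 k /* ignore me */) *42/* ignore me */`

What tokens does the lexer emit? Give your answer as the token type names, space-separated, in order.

Answer: MINUS ID NUM ID RPAREN STAR NUM

Derivation:
pos=0: emit MINUS '-'
pos=1: emit ID 'n' (now at pos=2)
pos=3: emit NUM '5' (now at pos=4)
pos=5: emit ID 'k' (now at pos=6)
pos=7: enter COMMENT mode (saw '/*')
exit COMMENT mode (now at pos=22)
pos=22: emit RPAREN ')'
pos=24: emit STAR '*'
pos=25: emit NUM '42' (now at pos=27)
pos=27: enter COMMENT mode (saw '/*')
exit COMMENT mode (now at pos=42)
DONE. 7 tokens: [MINUS, ID, NUM, ID, RPAREN, STAR, NUM]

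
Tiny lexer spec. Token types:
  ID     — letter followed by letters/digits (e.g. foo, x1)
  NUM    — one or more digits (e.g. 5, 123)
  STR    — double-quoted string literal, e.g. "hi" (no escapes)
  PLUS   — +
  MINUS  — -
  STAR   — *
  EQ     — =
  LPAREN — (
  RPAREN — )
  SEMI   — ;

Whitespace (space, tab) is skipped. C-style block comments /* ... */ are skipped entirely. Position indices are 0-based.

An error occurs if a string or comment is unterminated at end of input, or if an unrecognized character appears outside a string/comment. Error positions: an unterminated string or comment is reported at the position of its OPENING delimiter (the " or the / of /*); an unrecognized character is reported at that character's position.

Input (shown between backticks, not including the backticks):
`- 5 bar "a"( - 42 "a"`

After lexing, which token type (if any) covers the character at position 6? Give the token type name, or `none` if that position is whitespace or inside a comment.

pos=0: emit MINUS '-'
pos=2: emit NUM '5' (now at pos=3)
pos=4: emit ID 'bar' (now at pos=7)
pos=8: enter STRING mode
pos=8: emit STR "a" (now at pos=11)
pos=11: emit LPAREN '('
pos=13: emit MINUS '-'
pos=15: emit NUM '42' (now at pos=17)
pos=18: enter STRING mode
pos=18: emit STR "a" (now at pos=21)
DONE. 8 tokens: [MINUS, NUM, ID, STR, LPAREN, MINUS, NUM, STR]
Position 6: char is 'r' -> ID

Answer: ID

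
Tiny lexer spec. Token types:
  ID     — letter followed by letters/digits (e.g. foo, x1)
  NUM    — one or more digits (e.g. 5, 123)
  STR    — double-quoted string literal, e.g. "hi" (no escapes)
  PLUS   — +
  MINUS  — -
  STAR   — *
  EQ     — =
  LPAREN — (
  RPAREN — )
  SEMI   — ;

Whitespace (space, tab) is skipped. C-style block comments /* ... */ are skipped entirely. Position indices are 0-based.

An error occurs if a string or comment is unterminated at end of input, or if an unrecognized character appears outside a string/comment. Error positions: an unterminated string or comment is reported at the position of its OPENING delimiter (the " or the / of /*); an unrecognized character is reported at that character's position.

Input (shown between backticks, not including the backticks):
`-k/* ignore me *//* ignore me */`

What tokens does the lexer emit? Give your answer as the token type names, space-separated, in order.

pos=0: emit MINUS '-'
pos=1: emit ID 'k' (now at pos=2)
pos=2: enter COMMENT mode (saw '/*')
exit COMMENT mode (now at pos=17)
pos=17: enter COMMENT mode (saw '/*')
exit COMMENT mode (now at pos=32)
DONE. 2 tokens: [MINUS, ID]

Answer: MINUS ID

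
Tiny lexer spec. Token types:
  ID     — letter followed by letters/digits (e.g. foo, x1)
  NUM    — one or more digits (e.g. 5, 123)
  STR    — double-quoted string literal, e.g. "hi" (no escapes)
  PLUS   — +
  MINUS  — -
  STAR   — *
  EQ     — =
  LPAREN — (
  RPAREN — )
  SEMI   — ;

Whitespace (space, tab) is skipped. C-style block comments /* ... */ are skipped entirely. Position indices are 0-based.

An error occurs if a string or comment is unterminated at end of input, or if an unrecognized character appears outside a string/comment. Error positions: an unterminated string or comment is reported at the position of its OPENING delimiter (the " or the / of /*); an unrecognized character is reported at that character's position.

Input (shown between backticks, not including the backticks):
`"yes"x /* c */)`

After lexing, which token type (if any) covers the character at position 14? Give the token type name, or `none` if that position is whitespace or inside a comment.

pos=0: enter STRING mode
pos=0: emit STR "yes" (now at pos=5)
pos=5: emit ID 'x' (now at pos=6)
pos=7: enter COMMENT mode (saw '/*')
exit COMMENT mode (now at pos=14)
pos=14: emit RPAREN ')'
DONE. 3 tokens: [STR, ID, RPAREN]
Position 14: char is ')' -> RPAREN

Answer: RPAREN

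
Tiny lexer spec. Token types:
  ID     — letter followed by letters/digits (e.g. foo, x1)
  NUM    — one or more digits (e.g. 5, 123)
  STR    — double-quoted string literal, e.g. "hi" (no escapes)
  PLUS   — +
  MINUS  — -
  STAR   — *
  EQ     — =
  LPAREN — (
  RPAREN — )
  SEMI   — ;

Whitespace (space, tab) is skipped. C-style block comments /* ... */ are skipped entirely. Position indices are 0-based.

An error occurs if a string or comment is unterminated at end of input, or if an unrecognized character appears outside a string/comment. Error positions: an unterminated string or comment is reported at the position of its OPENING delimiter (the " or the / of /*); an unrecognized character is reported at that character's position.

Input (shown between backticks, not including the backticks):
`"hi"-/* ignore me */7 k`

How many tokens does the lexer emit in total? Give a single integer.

pos=0: enter STRING mode
pos=0: emit STR "hi" (now at pos=4)
pos=4: emit MINUS '-'
pos=5: enter COMMENT mode (saw '/*')
exit COMMENT mode (now at pos=20)
pos=20: emit NUM '7' (now at pos=21)
pos=22: emit ID 'k' (now at pos=23)
DONE. 4 tokens: [STR, MINUS, NUM, ID]

Answer: 4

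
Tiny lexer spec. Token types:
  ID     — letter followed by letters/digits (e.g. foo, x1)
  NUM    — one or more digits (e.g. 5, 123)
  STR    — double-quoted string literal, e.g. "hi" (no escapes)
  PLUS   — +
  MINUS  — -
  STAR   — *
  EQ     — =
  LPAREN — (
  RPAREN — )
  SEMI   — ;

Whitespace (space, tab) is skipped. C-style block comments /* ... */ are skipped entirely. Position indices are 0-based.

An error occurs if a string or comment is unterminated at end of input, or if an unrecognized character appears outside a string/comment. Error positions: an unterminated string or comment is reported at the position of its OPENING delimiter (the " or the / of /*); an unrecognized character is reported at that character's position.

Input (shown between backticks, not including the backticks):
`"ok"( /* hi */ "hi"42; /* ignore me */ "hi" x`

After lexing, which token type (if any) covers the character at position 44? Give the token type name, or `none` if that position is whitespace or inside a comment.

pos=0: enter STRING mode
pos=0: emit STR "ok" (now at pos=4)
pos=4: emit LPAREN '('
pos=6: enter COMMENT mode (saw '/*')
exit COMMENT mode (now at pos=14)
pos=15: enter STRING mode
pos=15: emit STR "hi" (now at pos=19)
pos=19: emit NUM '42' (now at pos=21)
pos=21: emit SEMI ';'
pos=23: enter COMMENT mode (saw '/*')
exit COMMENT mode (now at pos=38)
pos=39: enter STRING mode
pos=39: emit STR "hi" (now at pos=43)
pos=44: emit ID 'x' (now at pos=45)
DONE. 7 tokens: [STR, LPAREN, STR, NUM, SEMI, STR, ID]
Position 44: char is 'x' -> ID

Answer: ID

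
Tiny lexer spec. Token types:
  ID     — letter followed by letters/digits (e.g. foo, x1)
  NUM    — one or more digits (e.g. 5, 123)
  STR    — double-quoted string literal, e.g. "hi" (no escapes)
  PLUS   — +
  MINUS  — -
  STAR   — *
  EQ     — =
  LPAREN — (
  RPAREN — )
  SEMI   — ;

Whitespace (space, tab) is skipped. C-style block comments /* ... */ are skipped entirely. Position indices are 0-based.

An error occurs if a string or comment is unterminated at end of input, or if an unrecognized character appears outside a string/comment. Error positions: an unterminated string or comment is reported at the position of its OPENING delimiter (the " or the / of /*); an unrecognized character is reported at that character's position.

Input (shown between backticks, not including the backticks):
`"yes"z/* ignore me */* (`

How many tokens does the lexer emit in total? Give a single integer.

pos=0: enter STRING mode
pos=0: emit STR "yes" (now at pos=5)
pos=5: emit ID 'z' (now at pos=6)
pos=6: enter COMMENT mode (saw '/*')
exit COMMENT mode (now at pos=21)
pos=21: emit STAR '*'
pos=23: emit LPAREN '('
DONE. 4 tokens: [STR, ID, STAR, LPAREN]

Answer: 4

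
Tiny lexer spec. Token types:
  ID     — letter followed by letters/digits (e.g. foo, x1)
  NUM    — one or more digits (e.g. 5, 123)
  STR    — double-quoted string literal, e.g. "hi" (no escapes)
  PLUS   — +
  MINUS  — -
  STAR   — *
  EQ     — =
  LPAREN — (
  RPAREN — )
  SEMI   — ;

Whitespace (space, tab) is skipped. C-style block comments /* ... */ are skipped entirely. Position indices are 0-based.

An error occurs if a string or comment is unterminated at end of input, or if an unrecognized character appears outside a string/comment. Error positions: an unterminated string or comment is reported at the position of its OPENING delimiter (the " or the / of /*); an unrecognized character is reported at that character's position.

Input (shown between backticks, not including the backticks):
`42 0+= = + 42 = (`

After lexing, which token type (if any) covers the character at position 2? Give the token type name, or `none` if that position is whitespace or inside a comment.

Answer: none

Derivation:
pos=0: emit NUM '42' (now at pos=2)
pos=3: emit NUM '0' (now at pos=4)
pos=4: emit PLUS '+'
pos=5: emit EQ '='
pos=7: emit EQ '='
pos=9: emit PLUS '+'
pos=11: emit NUM '42' (now at pos=13)
pos=14: emit EQ '='
pos=16: emit LPAREN '('
DONE. 9 tokens: [NUM, NUM, PLUS, EQ, EQ, PLUS, NUM, EQ, LPAREN]
Position 2: char is ' ' -> none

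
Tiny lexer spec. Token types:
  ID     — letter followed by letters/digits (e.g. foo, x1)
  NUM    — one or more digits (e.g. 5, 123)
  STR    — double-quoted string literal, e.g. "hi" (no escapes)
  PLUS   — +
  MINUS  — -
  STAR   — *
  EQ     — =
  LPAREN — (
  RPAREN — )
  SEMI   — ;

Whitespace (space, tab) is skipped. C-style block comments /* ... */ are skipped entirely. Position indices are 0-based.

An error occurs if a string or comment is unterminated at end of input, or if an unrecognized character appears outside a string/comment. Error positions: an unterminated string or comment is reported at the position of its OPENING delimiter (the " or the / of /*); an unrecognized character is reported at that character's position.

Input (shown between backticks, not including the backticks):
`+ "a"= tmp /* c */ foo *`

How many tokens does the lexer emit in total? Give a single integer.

pos=0: emit PLUS '+'
pos=2: enter STRING mode
pos=2: emit STR "a" (now at pos=5)
pos=5: emit EQ '='
pos=7: emit ID 'tmp' (now at pos=10)
pos=11: enter COMMENT mode (saw '/*')
exit COMMENT mode (now at pos=18)
pos=19: emit ID 'foo' (now at pos=22)
pos=23: emit STAR '*'
DONE. 6 tokens: [PLUS, STR, EQ, ID, ID, STAR]

Answer: 6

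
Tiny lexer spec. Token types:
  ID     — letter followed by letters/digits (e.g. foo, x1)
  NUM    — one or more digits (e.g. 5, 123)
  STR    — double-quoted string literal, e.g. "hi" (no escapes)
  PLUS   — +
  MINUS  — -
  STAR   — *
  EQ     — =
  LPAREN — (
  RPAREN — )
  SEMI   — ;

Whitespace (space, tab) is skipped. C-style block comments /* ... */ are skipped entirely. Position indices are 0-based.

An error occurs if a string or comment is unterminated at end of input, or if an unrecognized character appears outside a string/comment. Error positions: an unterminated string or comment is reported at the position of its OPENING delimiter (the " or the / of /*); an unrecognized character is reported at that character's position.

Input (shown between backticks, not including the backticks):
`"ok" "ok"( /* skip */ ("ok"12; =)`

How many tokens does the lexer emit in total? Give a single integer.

pos=0: enter STRING mode
pos=0: emit STR "ok" (now at pos=4)
pos=5: enter STRING mode
pos=5: emit STR "ok" (now at pos=9)
pos=9: emit LPAREN '('
pos=11: enter COMMENT mode (saw '/*')
exit COMMENT mode (now at pos=21)
pos=22: emit LPAREN '('
pos=23: enter STRING mode
pos=23: emit STR "ok" (now at pos=27)
pos=27: emit NUM '12' (now at pos=29)
pos=29: emit SEMI ';'
pos=31: emit EQ '='
pos=32: emit RPAREN ')'
DONE. 9 tokens: [STR, STR, LPAREN, LPAREN, STR, NUM, SEMI, EQ, RPAREN]

Answer: 9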